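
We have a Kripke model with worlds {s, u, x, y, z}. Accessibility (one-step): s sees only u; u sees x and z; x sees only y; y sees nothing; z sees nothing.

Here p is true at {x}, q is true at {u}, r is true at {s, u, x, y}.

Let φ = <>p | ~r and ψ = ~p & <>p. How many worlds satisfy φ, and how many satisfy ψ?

2 and 1

For <>p | ~r:
s: <>p is F, ~r is F. ✗
u: <>p is T, ~r is F. ✓
x: <>p is F, ~r is F. ✗
y: <>p is F, ~r is F. ✗
z: <>p is F, ~r is T. ✓
— 2 worlds.
For ~p & <>p:
s: ~p is T, <>p is F. ✗
u: ~p is T, <>p is T. ✓
x: ~p is F, <>p is F. ✗
y: ~p is T, <>p is F. ✗
z: ~p is T, <>p is F. ✗
— 1 world.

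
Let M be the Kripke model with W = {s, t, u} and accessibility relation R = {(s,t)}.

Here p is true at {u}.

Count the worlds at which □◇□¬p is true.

s: successors {t}; ◇□¬p there: t:F. ✗
t: no successors, so □◇□¬p holds vacuously. ✓
u: no successors, so □◇□¬p holds vacuously. ✓
Satisfying worlds: {t, u}.

2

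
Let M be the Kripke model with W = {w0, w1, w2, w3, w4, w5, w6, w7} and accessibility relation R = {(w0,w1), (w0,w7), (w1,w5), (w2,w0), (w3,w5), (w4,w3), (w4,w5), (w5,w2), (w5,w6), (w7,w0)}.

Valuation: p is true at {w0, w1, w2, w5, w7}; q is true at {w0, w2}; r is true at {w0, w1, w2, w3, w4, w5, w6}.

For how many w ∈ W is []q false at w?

w0: successors {w1, w7}; q there: w1:F, w7:F. ✗
w1: successors {w5}; q there: w5:F. ✗
w2: successors {w0}; q there: w0:T. ✓
w3: successors {w5}; q there: w5:F. ✗
w4: successors {w3, w5}; q there: w3:F, w5:F. ✗
w5: successors {w2, w6}; q there: w2:T, w6:F. ✗
w6: no successors, so []q holds vacuously. ✓
w7: successors {w0}; q there: w0:T. ✓
Satisfying worlds: {w2, w6, w7}.
So []q fails at the other 5 worlds.

5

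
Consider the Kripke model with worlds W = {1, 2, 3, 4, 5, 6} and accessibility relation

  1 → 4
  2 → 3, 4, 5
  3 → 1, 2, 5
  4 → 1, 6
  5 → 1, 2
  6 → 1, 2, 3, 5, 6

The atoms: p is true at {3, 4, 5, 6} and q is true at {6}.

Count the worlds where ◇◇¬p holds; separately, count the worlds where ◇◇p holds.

5 and 6

For ◇◇¬p:
1: successors {4}; ◇¬p there: 4:T. ✓
2: successors {3, 4, 5}; ◇¬p there: 3:T, 4:T, 5:T. ✓
3: successors {1, 2, 5}; ◇¬p there: 1:F, 2:F, 5:T. ✓
4: successors {1, 6}; ◇¬p there: 1:F, 6:T. ✓
5: successors {1, 2}; ◇¬p there: 1:F, 2:F. ✗
6: successors {1, 2, 3, 5, 6}; ◇¬p there: 1:F, 2:F, 3:T, 5:T, 6:T. ✓
— 5 worlds.
For ◇◇p:
1: successors {4}; ◇p there: 4:T. ✓
2: successors {3, 4, 5}; ◇p there: 3:T, 4:T, 5:F. ✓
3: successors {1, 2, 5}; ◇p there: 1:T, 2:T, 5:F. ✓
4: successors {1, 6}; ◇p there: 1:T, 6:T. ✓
5: successors {1, 2}; ◇p there: 1:T, 2:T. ✓
6: successors {1, 2, 3, 5, 6}; ◇p there: 1:T, 2:T, 3:T, 5:F, 6:T. ✓
— 6 worlds.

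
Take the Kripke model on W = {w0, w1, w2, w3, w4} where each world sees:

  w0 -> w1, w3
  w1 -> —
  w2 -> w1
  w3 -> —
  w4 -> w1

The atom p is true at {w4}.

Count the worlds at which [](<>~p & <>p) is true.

2

w0: successors {w1, w3}; <>~p & <>p there: w1:F, w3:F. ✗
w1: no successors, so [](<>~p & <>p) holds vacuously. ✓
w2: successors {w1}; <>~p & <>p there: w1:F. ✗
w3: no successors, so [](<>~p & <>p) holds vacuously. ✓
w4: successors {w1}; <>~p & <>p there: w1:F. ✗
Satisfying worlds: {w1, w3}.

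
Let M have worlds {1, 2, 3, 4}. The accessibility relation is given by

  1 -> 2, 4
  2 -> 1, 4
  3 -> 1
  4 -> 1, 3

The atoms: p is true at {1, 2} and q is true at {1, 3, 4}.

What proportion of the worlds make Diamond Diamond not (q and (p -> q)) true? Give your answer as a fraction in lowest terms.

3/4

1: successors {2, 4}; Diamond not (q and (p -> q)) there: 2:F, 4:F. ✗
2: successors {1, 4}; Diamond not (q and (p -> q)) there: 1:T, 4:F. ✓
3: successors {1}; Diamond not (q and (p -> q)) there: 1:T. ✓
4: successors {1, 3}; Diamond not (q and (p -> q)) there: 1:T, 3:F. ✓
That's 3 of 4 worlds, so 3/4.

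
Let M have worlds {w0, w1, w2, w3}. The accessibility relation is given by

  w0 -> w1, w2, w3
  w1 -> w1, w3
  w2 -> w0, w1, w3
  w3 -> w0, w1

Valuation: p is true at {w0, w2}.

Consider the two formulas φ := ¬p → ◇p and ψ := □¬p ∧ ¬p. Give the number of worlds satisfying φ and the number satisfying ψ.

For ¬p → ◇p:
w0: ¬p is F, ◇p is T. ✓
w1: ¬p is T, ◇p is F. ✗
w2: ¬p is F, ◇p is T. ✓
w3: ¬p is T, ◇p is T. ✓
— 3 worlds.
For □¬p ∧ ¬p:
w0: □¬p is F, ¬p is F. ✗
w1: □¬p is T, ¬p is T. ✓
w2: □¬p is F, ¬p is F. ✗
w3: □¬p is F, ¬p is T. ✗
— 1 world.

3 and 1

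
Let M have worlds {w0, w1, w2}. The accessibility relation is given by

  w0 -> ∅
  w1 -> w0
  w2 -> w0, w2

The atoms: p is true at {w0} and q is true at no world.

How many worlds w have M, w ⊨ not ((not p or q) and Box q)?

3

w0: (not p or q) and Box q is F. ✓
w1: (not p or q) and Box q is F. ✓
w2: (not p or q) and Box q is F. ✓
Satisfying worlds: {w0, w1, w2}.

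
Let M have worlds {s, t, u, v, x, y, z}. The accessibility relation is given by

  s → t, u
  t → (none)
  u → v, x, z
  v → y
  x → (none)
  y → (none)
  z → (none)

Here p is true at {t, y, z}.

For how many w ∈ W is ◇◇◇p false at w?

6

s: successors {t, u}; ◇◇p there: t:F, u:T. ✓
t: no successors, so ◇◇◇p fails. ✗
u: successors {v, x, z}; ◇◇p there: v:F, x:F, z:F. ✗
v: successors {y}; ◇◇p there: y:F. ✗
x: no successors, so ◇◇◇p fails. ✗
y: no successors, so ◇◇◇p fails. ✗
z: no successors, so ◇◇◇p fails. ✗
Satisfying worlds: {s}.
So ◇◇◇p fails at the other 6 worlds.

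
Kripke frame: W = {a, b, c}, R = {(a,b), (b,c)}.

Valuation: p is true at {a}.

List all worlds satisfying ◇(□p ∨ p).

a: successors {b}; □p ∨ p there: b:F. ✗
b: successors {c}; □p ∨ p there: c:T. ✓
c: no successors, so ◇(□p ∨ p) fails. ✗

{b}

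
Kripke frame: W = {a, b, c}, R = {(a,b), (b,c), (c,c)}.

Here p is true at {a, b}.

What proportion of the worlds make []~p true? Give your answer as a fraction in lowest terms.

a: successors {b}; ~p there: b:F. ✗
b: successors {c}; ~p there: c:T. ✓
c: successors {c}; ~p there: c:T. ✓
That's 2 of 3 worlds, so 2/3.

2/3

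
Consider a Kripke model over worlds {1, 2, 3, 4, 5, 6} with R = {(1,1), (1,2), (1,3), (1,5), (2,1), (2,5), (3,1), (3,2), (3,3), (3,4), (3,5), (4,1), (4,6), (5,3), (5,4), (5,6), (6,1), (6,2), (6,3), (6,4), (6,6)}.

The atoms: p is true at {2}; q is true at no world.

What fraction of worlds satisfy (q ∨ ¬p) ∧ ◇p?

1: q ∨ ¬p is T, ◇p is T. ✓
2: q ∨ ¬p is F, ◇p is F. ✗
3: q ∨ ¬p is T, ◇p is T. ✓
4: q ∨ ¬p is T, ◇p is F. ✗
5: q ∨ ¬p is T, ◇p is F. ✗
6: q ∨ ¬p is T, ◇p is T. ✓
That's 3 of 6 worlds, so 3/6 = 1/2.

1/2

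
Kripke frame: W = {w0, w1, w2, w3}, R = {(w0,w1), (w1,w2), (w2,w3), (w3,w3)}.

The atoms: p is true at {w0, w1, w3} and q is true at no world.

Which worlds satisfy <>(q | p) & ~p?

w0: <>(q | p) is T, ~p is F. ✗
w1: <>(q | p) is F, ~p is F. ✗
w2: <>(q | p) is T, ~p is T. ✓
w3: <>(q | p) is T, ~p is F. ✗

{w2}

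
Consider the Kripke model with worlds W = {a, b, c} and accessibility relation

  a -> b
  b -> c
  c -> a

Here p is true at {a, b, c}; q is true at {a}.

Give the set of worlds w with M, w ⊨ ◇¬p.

∅

a: successors {b}; ¬p there: b:F. ✗
b: successors {c}; ¬p there: c:F. ✗
c: successors {a}; ¬p there: a:F. ✗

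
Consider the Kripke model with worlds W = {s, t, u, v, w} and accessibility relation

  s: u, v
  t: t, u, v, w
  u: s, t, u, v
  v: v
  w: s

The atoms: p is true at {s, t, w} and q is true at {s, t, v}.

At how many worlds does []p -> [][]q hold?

4

s: []p is F, [][]q is F. ✓
t: []p is F, [][]q is F. ✓
u: []p is F, [][]q is F. ✓
v: []p is F, [][]q is T. ✓
w: []p is T, [][]q is F. ✗
Satisfying worlds: {s, t, u, v}.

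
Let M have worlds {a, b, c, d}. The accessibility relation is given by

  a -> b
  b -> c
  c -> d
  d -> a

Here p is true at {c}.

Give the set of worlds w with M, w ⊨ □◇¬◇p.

{a, b, c}

a: successors {b}; ◇¬◇p there: b:T. ✓
b: successors {c}; ◇¬◇p there: c:T. ✓
c: successors {d}; ◇¬◇p there: d:T. ✓
d: successors {a}; ◇¬◇p there: a:F. ✗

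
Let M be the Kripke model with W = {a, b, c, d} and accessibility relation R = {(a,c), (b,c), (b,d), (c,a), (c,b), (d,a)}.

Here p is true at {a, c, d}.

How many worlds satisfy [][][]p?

a: successors {c}; [][]p there: c:T. ✓
b: successors {c, d}; [][]p there: c:T, d:T. ✓
c: successors {a, b}; [][]p there: a:F, b:F. ✗
d: successors {a}; [][]p there: a:F. ✗
Satisfying worlds: {a, b}.

2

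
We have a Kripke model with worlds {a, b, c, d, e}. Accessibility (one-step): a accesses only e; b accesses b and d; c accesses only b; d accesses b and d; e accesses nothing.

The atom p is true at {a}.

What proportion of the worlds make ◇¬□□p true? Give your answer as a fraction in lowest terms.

a: successors {e}; ¬□□p there: e:F. ✗
b: successors {b, d}; ¬□□p there: b:T, d:T. ✓
c: successors {b}; ¬□□p there: b:T. ✓
d: successors {b, d}; ¬□□p there: b:T, d:T. ✓
e: no successors, so ◇¬□□p fails. ✗
That's 3 of 5 worlds, so 3/5.

3/5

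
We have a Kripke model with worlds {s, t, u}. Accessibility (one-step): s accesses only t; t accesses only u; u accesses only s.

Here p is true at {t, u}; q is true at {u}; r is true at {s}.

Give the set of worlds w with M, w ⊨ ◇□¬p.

{t}

s: successors {t}; □¬p there: t:F. ✗
t: successors {u}; □¬p there: u:T. ✓
u: successors {s}; □¬p there: s:F. ✗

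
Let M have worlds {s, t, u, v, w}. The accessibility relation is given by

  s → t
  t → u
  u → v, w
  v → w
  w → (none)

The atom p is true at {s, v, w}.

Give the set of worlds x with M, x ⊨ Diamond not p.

{s, t}

s: successors {t}; not p there: t:T. ✓
t: successors {u}; not p there: u:T. ✓
u: successors {v, w}; not p there: v:F, w:F. ✗
v: successors {w}; not p there: w:F. ✗
w: no successors, so Diamond not p fails. ✗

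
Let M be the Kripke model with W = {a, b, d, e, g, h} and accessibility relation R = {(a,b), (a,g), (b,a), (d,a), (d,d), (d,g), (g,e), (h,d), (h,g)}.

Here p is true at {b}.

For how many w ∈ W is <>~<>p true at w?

4

a: successors {b, g}; ~<>p there: b:T, g:T. ✓
b: successors {a}; ~<>p there: a:F. ✗
d: successors {a, d, g}; ~<>p there: a:F, d:T, g:T. ✓
e: no successors, so <>~<>p fails. ✗
g: successors {e}; ~<>p there: e:T. ✓
h: successors {d, g}; ~<>p there: d:T, g:T. ✓
Satisfying worlds: {a, d, g, h}.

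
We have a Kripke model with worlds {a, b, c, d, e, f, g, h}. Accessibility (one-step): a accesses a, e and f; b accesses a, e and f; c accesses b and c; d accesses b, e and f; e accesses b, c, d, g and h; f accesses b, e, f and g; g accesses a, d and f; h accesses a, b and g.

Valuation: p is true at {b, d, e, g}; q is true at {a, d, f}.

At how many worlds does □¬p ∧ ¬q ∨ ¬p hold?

4

a: □¬p ∧ ¬q is F, ¬p is T. ✓
b: □¬p ∧ ¬q is F, ¬p is F. ✗
c: □¬p ∧ ¬q is F, ¬p is T. ✓
d: □¬p ∧ ¬q is F, ¬p is F. ✗
e: □¬p ∧ ¬q is F, ¬p is F. ✗
f: □¬p ∧ ¬q is F, ¬p is T. ✓
g: □¬p ∧ ¬q is F, ¬p is F. ✗
h: □¬p ∧ ¬q is F, ¬p is T. ✓
Satisfying worlds: {a, c, f, h}.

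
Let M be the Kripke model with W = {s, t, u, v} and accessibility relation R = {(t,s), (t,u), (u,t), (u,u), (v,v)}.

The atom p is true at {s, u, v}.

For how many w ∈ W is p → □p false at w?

1

s: p is T, □p is T. ✓
t: p is F, □p is T. ✓
u: p is T, □p is F. ✗
v: p is T, □p is T. ✓
Satisfying worlds: {s, t, v}.
So p → □p fails at the other 1 world.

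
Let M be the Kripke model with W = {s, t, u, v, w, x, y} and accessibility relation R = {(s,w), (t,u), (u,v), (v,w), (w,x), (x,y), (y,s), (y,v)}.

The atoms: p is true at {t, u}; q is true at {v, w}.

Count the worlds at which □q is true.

s: successors {w}; q there: w:T. ✓
t: successors {u}; q there: u:F. ✗
u: successors {v}; q there: v:T. ✓
v: successors {w}; q there: w:T. ✓
w: successors {x}; q there: x:F. ✗
x: successors {y}; q there: y:F. ✗
y: successors {s, v}; q there: s:F, v:T. ✗
Satisfying worlds: {s, u, v}.

3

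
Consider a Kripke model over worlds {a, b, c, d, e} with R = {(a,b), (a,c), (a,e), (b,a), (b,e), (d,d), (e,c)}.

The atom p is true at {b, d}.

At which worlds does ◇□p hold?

{a, d, e}

a: successors {b, c, e}; □p there: b:F, c:T, e:F. ✓
b: successors {a, e}; □p there: a:F, e:F. ✗
c: no successors, so ◇□p fails. ✗
d: successors {d}; □p there: d:T. ✓
e: successors {c}; □p there: c:T. ✓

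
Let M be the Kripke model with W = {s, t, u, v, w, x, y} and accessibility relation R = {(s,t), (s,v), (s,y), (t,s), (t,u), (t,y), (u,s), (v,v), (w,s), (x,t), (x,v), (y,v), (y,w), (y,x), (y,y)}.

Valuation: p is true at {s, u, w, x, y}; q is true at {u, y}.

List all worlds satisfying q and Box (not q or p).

s: q is F, Box (not q or p) is T. ✗
t: q is F, Box (not q or p) is T. ✗
u: q is T, Box (not q or p) is T. ✓
v: q is F, Box (not q or p) is T. ✗
w: q is F, Box (not q or p) is T. ✗
x: q is F, Box (not q or p) is T. ✗
y: q is T, Box (not q or p) is T. ✓

{u, y}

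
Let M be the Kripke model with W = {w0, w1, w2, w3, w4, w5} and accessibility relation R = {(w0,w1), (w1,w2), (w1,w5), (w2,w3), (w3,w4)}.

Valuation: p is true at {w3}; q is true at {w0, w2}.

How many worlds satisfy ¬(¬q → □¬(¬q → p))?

1

w0: ¬q → □¬(¬q → p) is T. ✗
w1: ¬q → □¬(¬q → p) is F. ✓
w2: ¬q → □¬(¬q → p) is T. ✗
w3: ¬q → □¬(¬q → p) is T. ✗
w4: ¬q → □¬(¬q → p) is T. ✗
w5: ¬q → □¬(¬q → p) is T. ✗
Satisfying worlds: {w1}.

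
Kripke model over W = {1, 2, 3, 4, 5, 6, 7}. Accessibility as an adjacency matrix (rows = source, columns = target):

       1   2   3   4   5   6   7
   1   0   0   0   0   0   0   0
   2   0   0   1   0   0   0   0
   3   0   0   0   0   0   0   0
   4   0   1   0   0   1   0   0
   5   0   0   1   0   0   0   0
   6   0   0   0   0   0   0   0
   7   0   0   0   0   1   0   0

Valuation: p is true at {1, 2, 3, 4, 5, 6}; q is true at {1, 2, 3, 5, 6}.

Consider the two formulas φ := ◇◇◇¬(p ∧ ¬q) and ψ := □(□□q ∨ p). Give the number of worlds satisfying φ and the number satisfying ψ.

0 and 7

For ◇◇◇¬(p ∧ ¬q):
1: no successors, so ◇◇◇¬(p ∧ ¬q) fails. ✗
2: successors {3}; ◇◇¬(p ∧ ¬q) there: 3:F. ✗
3: no successors, so ◇◇◇¬(p ∧ ¬q) fails. ✗
4: successors {2, 5}; ◇◇¬(p ∧ ¬q) there: 2:F, 5:F. ✗
5: successors {3}; ◇◇¬(p ∧ ¬q) there: 3:F. ✗
6: no successors, so ◇◇◇¬(p ∧ ¬q) fails. ✗
7: successors {5}; ◇◇¬(p ∧ ¬q) there: 5:F. ✗
— 0 worlds.
For □(□□q ∨ p):
1: no successors, so □(□□q ∨ p) holds vacuously. ✓
2: successors {3}; □□q ∨ p there: 3:T. ✓
3: no successors, so □(□□q ∨ p) holds vacuously. ✓
4: successors {2, 5}; □□q ∨ p there: 2:T, 5:T. ✓
5: successors {3}; □□q ∨ p there: 3:T. ✓
6: no successors, so □(□□q ∨ p) holds vacuously. ✓
7: successors {5}; □□q ∨ p there: 5:T. ✓
— 7 worlds.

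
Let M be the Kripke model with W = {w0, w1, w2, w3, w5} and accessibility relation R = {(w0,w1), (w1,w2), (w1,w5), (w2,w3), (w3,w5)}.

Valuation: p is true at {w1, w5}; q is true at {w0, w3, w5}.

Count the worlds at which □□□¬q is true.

3

w0: successors {w1}; □□¬q there: w1:F. ✗
w1: successors {w2, w5}; □□¬q there: w2:F, w5:T. ✗
w2: successors {w3}; □□¬q there: w3:T. ✓
w3: successors {w5}; □□¬q there: w5:T. ✓
w5: no successors, so □□□¬q holds vacuously. ✓
Satisfying worlds: {w2, w3, w5}.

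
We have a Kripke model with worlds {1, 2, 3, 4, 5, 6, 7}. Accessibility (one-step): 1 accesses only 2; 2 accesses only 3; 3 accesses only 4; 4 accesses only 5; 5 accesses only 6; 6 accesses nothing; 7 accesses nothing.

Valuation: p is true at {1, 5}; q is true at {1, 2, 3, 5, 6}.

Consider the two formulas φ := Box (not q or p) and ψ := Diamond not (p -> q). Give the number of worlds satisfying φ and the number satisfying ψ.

4 and 0

For Box (not q or p):
1: successors {2}; not q or p there: 2:F. ✗
2: successors {3}; not q or p there: 3:F. ✗
3: successors {4}; not q or p there: 4:T. ✓
4: successors {5}; not q or p there: 5:T. ✓
5: successors {6}; not q or p there: 6:F. ✗
6: no successors, so Box (not q or p) holds vacuously. ✓
7: no successors, so Box (not q or p) holds vacuously. ✓
— 4 worlds.
For Diamond not (p -> q):
1: successors {2}; not (p -> q) there: 2:F. ✗
2: successors {3}; not (p -> q) there: 3:F. ✗
3: successors {4}; not (p -> q) there: 4:F. ✗
4: successors {5}; not (p -> q) there: 5:F. ✗
5: successors {6}; not (p -> q) there: 6:F. ✗
6: no successors, so Diamond not (p -> q) fails. ✗
7: no successors, so Diamond not (p -> q) fails. ✗
— 0 worlds.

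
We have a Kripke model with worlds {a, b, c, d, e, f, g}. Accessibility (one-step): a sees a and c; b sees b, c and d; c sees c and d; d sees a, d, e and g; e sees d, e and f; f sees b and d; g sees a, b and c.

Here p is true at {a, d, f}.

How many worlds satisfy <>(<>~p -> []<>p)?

7

a: successors {a, c}; <>~p -> []<>p there: a:T, c:T. ✓
b: successors {b, c, d}; <>~p -> []<>p there: b:T, c:T, d:T. ✓
c: successors {c, d}; <>~p -> []<>p there: c:T, d:T. ✓
d: successors {a, d, e, g}; <>~p -> []<>p there: a:T, d:T, e:T, g:T. ✓
e: successors {d, e, f}; <>~p -> []<>p there: d:T, e:T, f:T. ✓
f: successors {b, d}; <>~p -> []<>p there: b:T, d:T. ✓
g: successors {a, b, c}; <>~p -> []<>p there: a:T, b:T, c:T. ✓
Satisfying worlds: {a, b, c, d, e, f, g}.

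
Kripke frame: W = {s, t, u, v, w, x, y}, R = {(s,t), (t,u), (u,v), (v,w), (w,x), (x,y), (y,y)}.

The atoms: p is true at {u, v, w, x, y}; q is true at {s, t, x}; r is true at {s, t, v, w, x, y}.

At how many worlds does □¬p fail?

s: successors {t}; ¬p there: t:T. ✓
t: successors {u}; ¬p there: u:F. ✗
u: successors {v}; ¬p there: v:F. ✗
v: successors {w}; ¬p there: w:F. ✗
w: successors {x}; ¬p there: x:F. ✗
x: successors {y}; ¬p there: y:F. ✗
y: successors {y}; ¬p there: y:F. ✗
Satisfying worlds: {s}.
So □¬p fails at the other 6 worlds.

6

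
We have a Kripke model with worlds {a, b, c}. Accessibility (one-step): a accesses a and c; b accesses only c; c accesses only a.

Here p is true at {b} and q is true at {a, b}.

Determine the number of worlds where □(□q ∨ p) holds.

1

a: successors {a, c}; □q ∨ p there: a:F, c:T. ✗
b: successors {c}; □q ∨ p there: c:T. ✓
c: successors {a}; □q ∨ p there: a:F. ✗
Satisfying worlds: {b}.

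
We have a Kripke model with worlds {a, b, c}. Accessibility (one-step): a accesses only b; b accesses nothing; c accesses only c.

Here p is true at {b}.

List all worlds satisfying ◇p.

{a}

a: successors {b}; p there: b:T. ✓
b: no successors, so ◇p fails. ✗
c: successors {c}; p there: c:F. ✗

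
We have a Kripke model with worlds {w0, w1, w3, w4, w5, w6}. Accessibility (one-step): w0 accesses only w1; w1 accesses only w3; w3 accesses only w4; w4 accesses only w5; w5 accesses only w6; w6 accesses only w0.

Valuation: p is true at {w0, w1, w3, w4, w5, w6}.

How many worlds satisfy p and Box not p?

0

w0: p is T, Box not p is F. ✗
w1: p is T, Box not p is F. ✗
w3: p is T, Box not p is F. ✗
w4: p is T, Box not p is F. ✗
w5: p is T, Box not p is F. ✗
w6: p is T, Box not p is F. ✗
Satisfying worlds: ∅.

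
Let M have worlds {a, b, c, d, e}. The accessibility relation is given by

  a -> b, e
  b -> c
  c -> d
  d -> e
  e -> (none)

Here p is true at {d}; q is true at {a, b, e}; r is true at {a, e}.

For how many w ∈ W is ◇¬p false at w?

2

a: successors {b, e}; ¬p there: b:T, e:T. ✓
b: successors {c}; ¬p there: c:T. ✓
c: successors {d}; ¬p there: d:F. ✗
d: successors {e}; ¬p there: e:T. ✓
e: no successors, so ◇¬p fails. ✗
Satisfying worlds: {a, b, d}.
So ◇¬p fails at the other 2 worlds.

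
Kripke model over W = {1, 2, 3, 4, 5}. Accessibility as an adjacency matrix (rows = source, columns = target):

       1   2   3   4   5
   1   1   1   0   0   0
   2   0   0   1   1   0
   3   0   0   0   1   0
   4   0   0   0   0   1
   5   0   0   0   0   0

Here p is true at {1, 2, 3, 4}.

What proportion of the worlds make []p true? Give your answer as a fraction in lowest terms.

1: successors {1, 2}; p there: 1:T, 2:T. ✓
2: successors {3, 4}; p there: 3:T, 4:T. ✓
3: successors {4}; p there: 4:T. ✓
4: successors {5}; p there: 5:F. ✗
5: no successors, so []p holds vacuously. ✓
That's 4 of 5 worlds, so 4/5.

4/5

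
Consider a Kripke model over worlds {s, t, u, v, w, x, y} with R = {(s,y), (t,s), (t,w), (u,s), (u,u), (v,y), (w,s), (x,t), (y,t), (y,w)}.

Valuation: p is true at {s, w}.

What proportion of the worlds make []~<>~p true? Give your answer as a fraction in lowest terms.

2/7

s: successors {y}; ~<>~p there: y:F. ✗
t: successors {s, w}; ~<>~p there: s:F, w:T. ✗
u: successors {s, u}; ~<>~p there: s:F, u:F. ✗
v: successors {y}; ~<>~p there: y:F. ✗
w: successors {s}; ~<>~p there: s:F. ✗
x: successors {t}; ~<>~p there: t:T. ✓
y: successors {t, w}; ~<>~p there: t:T, w:T. ✓
That's 2 of 7 worlds, so 2/7.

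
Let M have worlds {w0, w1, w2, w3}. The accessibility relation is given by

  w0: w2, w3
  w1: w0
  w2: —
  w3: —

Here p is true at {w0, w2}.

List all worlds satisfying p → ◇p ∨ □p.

w0: p is T, ◇p ∨ □p is T. ✓
w1: p is F, ◇p ∨ □p is T. ✓
w2: p is T, ◇p ∨ □p is T. ✓
w3: p is F, ◇p ∨ □p is T. ✓

{w0, w1, w2, w3}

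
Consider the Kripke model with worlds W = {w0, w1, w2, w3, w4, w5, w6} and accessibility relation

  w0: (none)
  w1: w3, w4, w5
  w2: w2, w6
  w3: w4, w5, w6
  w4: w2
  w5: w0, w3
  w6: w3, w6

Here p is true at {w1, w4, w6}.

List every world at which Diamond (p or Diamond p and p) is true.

{w1, w2, w3, w6}

w0: no successors, so Diamond (p or Diamond p and p) fails. ✗
w1: successors {w3, w4, w5}; p or Diamond p and p there: w3:F, w4:T, w5:F. ✓
w2: successors {w2, w6}; p or Diamond p and p there: w2:F, w6:T. ✓
w3: successors {w4, w5, w6}; p or Diamond p and p there: w4:T, w5:F, w6:T. ✓
w4: successors {w2}; p or Diamond p and p there: w2:F. ✗
w5: successors {w0, w3}; p or Diamond p and p there: w0:F, w3:F. ✗
w6: successors {w3, w6}; p or Diamond p and p there: w3:F, w6:T. ✓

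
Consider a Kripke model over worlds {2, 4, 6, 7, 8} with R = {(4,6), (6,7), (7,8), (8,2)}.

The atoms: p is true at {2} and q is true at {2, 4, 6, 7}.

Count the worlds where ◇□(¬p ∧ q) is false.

3

2: no successors, so ◇□(¬p ∧ q) fails. ✗
4: successors {6}; □(¬p ∧ q) there: 6:T. ✓
6: successors {7}; □(¬p ∧ q) there: 7:F. ✗
7: successors {8}; □(¬p ∧ q) there: 8:F. ✗
8: successors {2}; □(¬p ∧ q) there: 2:T. ✓
Satisfying worlds: {4, 8}.
So ◇□(¬p ∧ q) fails at the other 3 worlds.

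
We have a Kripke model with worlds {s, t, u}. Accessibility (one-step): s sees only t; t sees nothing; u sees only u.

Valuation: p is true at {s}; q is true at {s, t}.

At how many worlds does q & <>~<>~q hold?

s: q is T, <>~<>~q is T. ✓
t: q is T, <>~<>~q is F. ✗
u: q is F, <>~<>~q is F. ✗
Satisfying worlds: {s}.

1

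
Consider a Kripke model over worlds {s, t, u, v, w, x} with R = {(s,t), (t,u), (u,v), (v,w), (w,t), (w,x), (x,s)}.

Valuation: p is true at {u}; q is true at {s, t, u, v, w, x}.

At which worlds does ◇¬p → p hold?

s: ◇¬p is T, p is F. ✗
t: ◇¬p is F, p is F. ✓
u: ◇¬p is T, p is T. ✓
v: ◇¬p is T, p is F. ✗
w: ◇¬p is T, p is F. ✗
x: ◇¬p is T, p is F. ✗

{t, u}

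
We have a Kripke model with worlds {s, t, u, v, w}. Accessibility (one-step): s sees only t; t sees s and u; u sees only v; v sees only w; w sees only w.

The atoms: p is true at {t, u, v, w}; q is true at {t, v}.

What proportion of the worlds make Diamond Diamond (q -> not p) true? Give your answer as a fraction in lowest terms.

4/5

s: successors {t}; Diamond (q -> not p) there: t:T. ✓
t: successors {s, u}; Diamond (q -> not p) there: s:F, u:F. ✗
u: successors {v}; Diamond (q -> not p) there: v:T. ✓
v: successors {w}; Diamond (q -> not p) there: w:T. ✓
w: successors {w}; Diamond (q -> not p) there: w:T. ✓
That's 4 of 5 worlds, so 4/5.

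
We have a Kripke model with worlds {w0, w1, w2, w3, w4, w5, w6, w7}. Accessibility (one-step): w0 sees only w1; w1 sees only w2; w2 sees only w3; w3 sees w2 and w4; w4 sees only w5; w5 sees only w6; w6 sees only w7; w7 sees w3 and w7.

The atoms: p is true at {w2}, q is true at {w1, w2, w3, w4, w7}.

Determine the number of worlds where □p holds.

w0: successors {w1}; p there: w1:F. ✗
w1: successors {w2}; p there: w2:T. ✓
w2: successors {w3}; p there: w3:F. ✗
w3: successors {w2, w4}; p there: w2:T, w4:F. ✗
w4: successors {w5}; p there: w5:F. ✗
w5: successors {w6}; p there: w6:F. ✗
w6: successors {w7}; p there: w7:F. ✗
w7: successors {w3, w7}; p there: w3:F, w7:F. ✗
Satisfying worlds: {w1}.

1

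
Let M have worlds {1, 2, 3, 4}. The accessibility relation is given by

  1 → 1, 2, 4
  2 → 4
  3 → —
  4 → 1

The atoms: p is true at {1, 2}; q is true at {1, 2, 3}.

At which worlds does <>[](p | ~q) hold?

1: successors {1, 2, 4}; [](p | ~q) there: 1:T, 2:T, 4:T. ✓
2: successors {4}; [](p | ~q) there: 4:T. ✓
3: no successors, so <>[](p | ~q) fails. ✗
4: successors {1}; [](p | ~q) there: 1:T. ✓

{1, 2, 4}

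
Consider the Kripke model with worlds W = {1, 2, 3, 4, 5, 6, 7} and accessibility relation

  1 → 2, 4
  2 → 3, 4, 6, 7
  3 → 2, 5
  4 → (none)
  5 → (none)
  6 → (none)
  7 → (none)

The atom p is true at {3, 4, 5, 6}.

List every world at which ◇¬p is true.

{1, 2, 3}

1: successors {2, 4}; ¬p there: 2:T, 4:F. ✓
2: successors {3, 4, 6, 7}; ¬p there: 3:F, 4:F, 6:F, 7:T. ✓
3: successors {2, 5}; ¬p there: 2:T, 5:F. ✓
4: no successors, so ◇¬p fails. ✗
5: no successors, so ◇¬p fails. ✗
6: no successors, so ◇¬p fails. ✗
7: no successors, so ◇¬p fails. ✗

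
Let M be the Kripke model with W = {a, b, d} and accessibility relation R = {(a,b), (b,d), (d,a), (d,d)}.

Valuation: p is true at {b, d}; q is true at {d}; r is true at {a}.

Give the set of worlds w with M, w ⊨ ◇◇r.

{b, d}

a: successors {b}; ◇r there: b:F. ✗
b: successors {d}; ◇r there: d:T. ✓
d: successors {a, d}; ◇r there: a:F, d:T. ✓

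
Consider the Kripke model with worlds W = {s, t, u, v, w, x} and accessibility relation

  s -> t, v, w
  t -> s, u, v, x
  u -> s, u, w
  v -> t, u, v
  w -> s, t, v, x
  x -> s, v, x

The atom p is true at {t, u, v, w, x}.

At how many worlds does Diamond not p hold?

s: successors {t, v, w}; not p there: t:F, v:F, w:F. ✗
t: successors {s, u, v, x}; not p there: s:T, u:F, v:F, x:F. ✓
u: successors {s, u, w}; not p there: s:T, u:F, w:F. ✓
v: successors {t, u, v}; not p there: t:F, u:F, v:F. ✗
w: successors {s, t, v, x}; not p there: s:T, t:F, v:F, x:F. ✓
x: successors {s, v, x}; not p there: s:T, v:F, x:F. ✓
Satisfying worlds: {t, u, w, x}.

4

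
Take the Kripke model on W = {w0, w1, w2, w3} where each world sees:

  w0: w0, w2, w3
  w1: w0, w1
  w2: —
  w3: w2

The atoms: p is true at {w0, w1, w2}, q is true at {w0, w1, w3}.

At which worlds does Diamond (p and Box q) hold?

w0: successors {w0, w2, w3}; p and Box q there: w0:F, w2:T, w3:F. ✓
w1: successors {w0, w1}; p and Box q there: w0:F, w1:T. ✓
w2: no successors, so Diamond (p and Box q) fails. ✗
w3: successors {w2}; p and Box q there: w2:T. ✓

{w0, w1, w3}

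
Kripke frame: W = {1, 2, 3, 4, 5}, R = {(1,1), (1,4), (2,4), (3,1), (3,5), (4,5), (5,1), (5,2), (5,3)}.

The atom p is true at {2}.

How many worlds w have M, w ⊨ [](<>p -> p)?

3

1: successors {1, 4}; <>p -> p there: 1:T, 4:T. ✓
2: successors {4}; <>p -> p there: 4:T. ✓
3: successors {1, 5}; <>p -> p there: 1:T, 5:F. ✗
4: successors {5}; <>p -> p there: 5:F. ✗
5: successors {1, 2, 3}; <>p -> p there: 1:T, 2:T, 3:T. ✓
Satisfying worlds: {1, 2, 5}.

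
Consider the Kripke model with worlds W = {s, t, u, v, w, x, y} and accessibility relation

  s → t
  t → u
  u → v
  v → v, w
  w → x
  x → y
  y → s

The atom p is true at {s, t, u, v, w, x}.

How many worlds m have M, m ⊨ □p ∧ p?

s: □p is T, p is T. ✓
t: □p is T, p is T. ✓
u: □p is T, p is T. ✓
v: □p is T, p is T. ✓
w: □p is T, p is T. ✓
x: □p is F, p is T. ✗
y: □p is T, p is F. ✗
Satisfying worlds: {s, t, u, v, w}.

5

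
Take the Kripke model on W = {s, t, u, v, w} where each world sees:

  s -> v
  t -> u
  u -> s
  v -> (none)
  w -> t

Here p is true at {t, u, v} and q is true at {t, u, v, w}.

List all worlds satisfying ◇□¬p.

{s, t}

s: successors {v}; □¬p there: v:T. ✓
t: successors {u}; □¬p there: u:T. ✓
u: successors {s}; □¬p there: s:F. ✗
v: no successors, so ◇□¬p fails. ✗
w: successors {t}; □¬p there: t:F. ✗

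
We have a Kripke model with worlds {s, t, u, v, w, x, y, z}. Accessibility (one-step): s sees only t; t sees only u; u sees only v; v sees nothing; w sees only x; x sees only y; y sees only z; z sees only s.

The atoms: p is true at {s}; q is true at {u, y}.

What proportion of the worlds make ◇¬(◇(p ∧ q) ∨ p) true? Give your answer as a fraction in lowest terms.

s: successors {t}; ¬(◇(p ∧ q) ∨ p) there: t:T. ✓
t: successors {u}; ¬(◇(p ∧ q) ∨ p) there: u:T. ✓
u: successors {v}; ¬(◇(p ∧ q) ∨ p) there: v:T. ✓
v: no successors, so ◇¬(◇(p ∧ q) ∨ p) fails. ✗
w: successors {x}; ¬(◇(p ∧ q) ∨ p) there: x:T. ✓
x: successors {y}; ¬(◇(p ∧ q) ∨ p) there: y:T. ✓
y: successors {z}; ¬(◇(p ∧ q) ∨ p) there: z:T. ✓
z: successors {s}; ¬(◇(p ∧ q) ∨ p) there: s:F. ✗
That's 6 of 8 worlds, so 6/8 = 3/4.

3/4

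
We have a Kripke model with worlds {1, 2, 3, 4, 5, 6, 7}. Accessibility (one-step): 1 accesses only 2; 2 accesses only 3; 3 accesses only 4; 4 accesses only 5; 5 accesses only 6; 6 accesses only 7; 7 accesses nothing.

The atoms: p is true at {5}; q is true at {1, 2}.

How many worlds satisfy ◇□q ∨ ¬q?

5

1: ◇□q is F, ¬q is F. ✗
2: ◇□q is F, ¬q is F. ✗
3: ◇□q is F, ¬q is T. ✓
4: ◇□q is F, ¬q is T. ✓
5: ◇□q is F, ¬q is T. ✓
6: ◇□q is T, ¬q is T. ✓
7: ◇□q is F, ¬q is T. ✓
Satisfying worlds: {3, 4, 5, 6, 7}.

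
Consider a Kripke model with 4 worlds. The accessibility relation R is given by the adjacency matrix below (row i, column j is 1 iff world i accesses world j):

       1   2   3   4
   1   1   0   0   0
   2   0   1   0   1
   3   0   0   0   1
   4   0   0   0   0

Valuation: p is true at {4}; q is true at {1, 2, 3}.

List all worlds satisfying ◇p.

{2, 3}

1: successors {1}; p there: 1:F. ✗
2: successors {2, 4}; p there: 2:F, 4:T. ✓
3: successors {4}; p there: 4:T. ✓
4: no successors, so ◇p fails. ✗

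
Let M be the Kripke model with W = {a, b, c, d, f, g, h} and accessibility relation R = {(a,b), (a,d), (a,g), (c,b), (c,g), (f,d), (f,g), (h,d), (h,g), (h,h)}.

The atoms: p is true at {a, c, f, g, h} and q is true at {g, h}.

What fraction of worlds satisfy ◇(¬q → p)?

a: successors {b, d, g}; ¬q → p there: b:F, d:F, g:T. ✓
b: no successors, so ◇(¬q → p) fails. ✗
c: successors {b, g}; ¬q → p there: b:F, g:T. ✓
d: no successors, so ◇(¬q → p) fails. ✗
f: successors {d, g}; ¬q → p there: d:F, g:T. ✓
g: no successors, so ◇(¬q → p) fails. ✗
h: successors {d, g, h}; ¬q → p there: d:F, g:T, h:T. ✓
That's 4 of 7 worlds, so 4/7.

4/7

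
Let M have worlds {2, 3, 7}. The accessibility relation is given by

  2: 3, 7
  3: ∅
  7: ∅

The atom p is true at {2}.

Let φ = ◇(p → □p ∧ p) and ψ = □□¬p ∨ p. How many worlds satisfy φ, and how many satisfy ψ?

1 and 3

For ◇(p → □p ∧ p):
2: successors {3, 7}; p → □p ∧ p there: 3:T, 7:T. ✓
3: no successors, so ◇(p → □p ∧ p) fails. ✗
7: no successors, so ◇(p → □p ∧ p) fails. ✗
— 1 world.
For □□¬p ∨ p:
2: □□¬p is T, p is T. ✓
3: □□¬p is T, p is F. ✓
7: □□¬p is T, p is F. ✓
— 3 worlds.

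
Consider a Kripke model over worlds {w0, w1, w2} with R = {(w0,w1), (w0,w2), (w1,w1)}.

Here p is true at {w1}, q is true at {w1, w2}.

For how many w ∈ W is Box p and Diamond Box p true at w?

w0: Box p is F, Diamond Box p is T. ✗
w1: Box p is T, Diamond Box p is T. ✓
w2: Box p is T, Diamond Box p is F. ✗
Satisfying worlds: {w1}.

1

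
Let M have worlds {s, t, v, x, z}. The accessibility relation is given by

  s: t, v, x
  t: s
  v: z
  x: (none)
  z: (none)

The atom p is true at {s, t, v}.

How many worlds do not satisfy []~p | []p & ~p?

2

s: []~p is F, []p & ~p is F. ✗
t: []~p is F, []p & ~p is F. ✗
v: []~p is T, []p & ~p is F. ✓
x: []~p is T, []p & ~p is T. ✓
z: []~p is T, []p & ~p is T. ✓
Satisfying worlds: {v, x, z}.
So []~p | []p & ~p fails at the other 2 worlds.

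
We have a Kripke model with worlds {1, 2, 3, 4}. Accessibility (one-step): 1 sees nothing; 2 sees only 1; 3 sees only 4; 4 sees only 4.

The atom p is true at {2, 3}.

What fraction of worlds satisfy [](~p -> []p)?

1/2

1: no successors, so [](~p -> []p) holds vacuously. ✓
2: successors {1}; ~p -> []p there: 1:T. ✓
3: successors {4}; ~p -> []p there: 4:F. ✗
4: successors {4}; ~p -> []p there: 4:F. ✗
That's 2 of 4 worlds, so 2/4 = 1/2.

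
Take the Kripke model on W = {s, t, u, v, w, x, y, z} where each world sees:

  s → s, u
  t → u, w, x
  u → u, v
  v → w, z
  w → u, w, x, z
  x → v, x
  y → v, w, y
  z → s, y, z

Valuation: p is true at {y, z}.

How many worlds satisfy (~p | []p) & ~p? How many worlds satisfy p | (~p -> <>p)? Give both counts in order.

6 and 4

For (~p | []p) & ~p:
s: ~p | []p is T, ~p is T. ✓
t: ~p | []p is T, ~p is T. ✓
u: ~p | []p is T, ~p is T. ✓
v: ~p | []p is T, ~p is T. ✓
w: ~p | []p is T, ~p is T. ✓
x: ~p | []p is T, ~p is T. ✓
y: ~p | []p is F, ~p is F. ✗
z: ~p | []p is F, ~p is F. ✗
— 6 worlds.
For p | (~p -> <>p):
s: p is F, ~p -> <>p is F. ✗
t: p is F, ~p -> <>p is F. ✗
u: p is F, ~p -> <>p is F. ✗
v: p is F, ~p -> <>p is T. ✓
w: p is F, ~p -> <>p is T. ✓
x: p is F, ~p -> <>p is F. ✗
y: p is T, ~p -> <>p is T. ✓
z: p is T, ~p -> <>p is T. ✓
— 4 worlds.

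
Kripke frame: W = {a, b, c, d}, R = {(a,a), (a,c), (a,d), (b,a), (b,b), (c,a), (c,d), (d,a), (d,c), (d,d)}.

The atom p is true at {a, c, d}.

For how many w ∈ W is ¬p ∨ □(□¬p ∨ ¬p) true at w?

1

a: ¬p is F, □(□¬p ∨ ¬p) is F. ✗
b: ¬p is T, □(□¬p ∨ ¬p) is F. ✓
c: ¬p is F, □(□¬p ∨ ¬p) is F. ✗
d: ¬p is F, □(□¬p ∨ ¬p) is F. ✗
Satisfying worlds: {b}.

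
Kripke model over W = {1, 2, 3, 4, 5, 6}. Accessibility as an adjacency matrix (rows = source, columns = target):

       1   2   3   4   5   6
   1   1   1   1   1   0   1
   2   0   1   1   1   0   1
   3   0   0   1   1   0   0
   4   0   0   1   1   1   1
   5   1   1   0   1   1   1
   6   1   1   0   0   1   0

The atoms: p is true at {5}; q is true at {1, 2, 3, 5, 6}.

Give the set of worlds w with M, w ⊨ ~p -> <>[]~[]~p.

{5}

1: ~p is T, <>[]~[]~p is F. ✗
2: ~p is T, <>[]~[]~p is F. ✗
3: ~p is T, <>[]~[]~p is F. ✗
4: ~p is T, <>[]~[]~p is F. ✗
5: ~p is F, <>[]~[]~p is F. ✓
6: ~p is T, <>[]~[]~p is F. ✗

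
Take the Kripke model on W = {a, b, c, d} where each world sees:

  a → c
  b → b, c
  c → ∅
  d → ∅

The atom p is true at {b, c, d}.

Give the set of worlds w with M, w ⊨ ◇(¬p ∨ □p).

{a, b}

a: successors {c}; ¬p ∨ □p there: c:T. ✓
b: successors {b, c}; ¬p ∨ □p there: b:T, c:T. ✓
c: no successors, so ◇(¬p ∨ □p) fails. ✗
d: no successors, so ◇(¬p ∨ □p) fails. ✗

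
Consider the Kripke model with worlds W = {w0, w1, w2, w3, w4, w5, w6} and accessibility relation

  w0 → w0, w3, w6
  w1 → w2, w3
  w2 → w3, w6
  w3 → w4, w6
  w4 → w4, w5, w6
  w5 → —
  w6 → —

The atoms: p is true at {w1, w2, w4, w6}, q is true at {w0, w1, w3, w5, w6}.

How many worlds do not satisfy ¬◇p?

5

w0: ◇p is T. ✗
w1: ◇p is T. ✗
w2: ◇p is T. ✗
w3: ◇p is T. ✗
w4: ◇p is T. ✗
w5: ◇p is F. ✓
w6: ◇p is F. ✓
Satisfying worlds: {w5, w6}.
So ¬◇p fails at the other 5 worlds.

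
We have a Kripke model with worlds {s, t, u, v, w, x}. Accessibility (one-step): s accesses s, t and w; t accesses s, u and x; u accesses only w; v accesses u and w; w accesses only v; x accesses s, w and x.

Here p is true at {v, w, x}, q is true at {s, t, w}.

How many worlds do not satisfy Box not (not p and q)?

3

s: successors {s, t, w}; not (not p and q) there: s:F, t:F, w:T. ✗
t: successors {s, u, x}; not (not p and q) there: s:F, u:T, x:T. ✗
u: successors {w}; not (not p and q) there: w:T. ✓
v: successors {u, w}; not (not p and q) there: u:T, w:T. ✓
w: successors {v}; not (not p and q) there: v:T. ✓
x: successors {s, w, x}; not (not p and q) there: s:F, w:T, x:T. ✗
Satisfying worlds: {u, v, w}.
So Box not (not p and q) fails at the other 3 worlds.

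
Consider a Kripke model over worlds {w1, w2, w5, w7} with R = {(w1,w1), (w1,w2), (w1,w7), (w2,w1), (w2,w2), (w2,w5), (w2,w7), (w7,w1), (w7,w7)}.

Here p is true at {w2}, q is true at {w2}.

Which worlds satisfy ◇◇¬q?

{w1, w2, w7}

w1: successors {w1, w2, w7}; ◇¬q there: w1:T, w2:T, w7:T. ✓
w2: successors {w1, w2, w5, w7}; ◇¬q there: w1:T, w2:T, w5:F, w7:T. ✓
w5: no successors, so ◇◇¬q fails. ✗
w7: successors {w1, w7}; ◇¬q there: w1:T, w7:T. ✓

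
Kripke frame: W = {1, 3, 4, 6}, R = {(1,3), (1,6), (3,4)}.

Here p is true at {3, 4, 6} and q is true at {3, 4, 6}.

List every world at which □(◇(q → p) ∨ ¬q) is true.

1: successors {3, 6}; ◇(q → p) ∨ ¬q there: 3:T, 6:F. ✗
3: successors {4}; ◇(q → p) ∨ ¬q there: 4:F. ✗
4: no successors, so □(◇(q → p) ∨ ¬q) holds vacuously. ✓
6: no successors, so □(◇(q → p) ∨ ¬q) holds vacuously. ✓

{4, 6}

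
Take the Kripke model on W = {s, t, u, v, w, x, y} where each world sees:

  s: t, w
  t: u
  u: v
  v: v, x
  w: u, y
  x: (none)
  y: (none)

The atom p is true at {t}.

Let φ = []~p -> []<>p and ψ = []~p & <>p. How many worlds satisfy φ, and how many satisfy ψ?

3 and 0

For []~p -> []<>p:
s: []~p is F, []<>p is F. ✓
t: []~p is T, []<>p is F. ✗
u: []~p is T, []<>p is F. ✗
v: []~p is T, []<>p is F. ✗
w: []~p is T, []<>p is F. ✗
x: []~p is T, []<>p is T. ✓
y: []~p is T, []<>p is T. ✓
— 3 worlds.
For []~p & <>p:
s: []~p is F, <>p is T. ✗
t: []~p is T, <>p is F. ✗
u: []~p is T, <>p is F. ✗
v: []~p is T, <>p is F. ✗
w: []~p is T, <>p is F. ✗
x: []~p is T, <>p is F. ✗
y: []~p is T, <>p is F. ✗
— 0 worlds.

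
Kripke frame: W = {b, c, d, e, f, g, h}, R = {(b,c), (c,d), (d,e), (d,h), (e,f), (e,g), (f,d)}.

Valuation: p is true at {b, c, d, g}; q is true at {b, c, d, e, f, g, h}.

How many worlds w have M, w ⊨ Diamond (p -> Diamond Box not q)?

b: successors {c}; p -> Diamond Box not q there: c:F. ✗
c: successors {d}; p -> Diamond Box not q there: d:T. ✓
d: successors {e, h}; p -> Diamond Box not q there: e:T, h:T. ✓
e: successors {f, g}; p -> Diamond Box not q there: f:T, g:F. ✓
f: successors {d}; p -> Diamond Box not q there: d:T. ✓
g: no successors, so Diamond (p -> Diamond Box not q) fails. ✗
h: no successors, so Diamond (p -> Diamond Box not q) fails. ✗
Satisfying worlds: {c, d, e, f}.

4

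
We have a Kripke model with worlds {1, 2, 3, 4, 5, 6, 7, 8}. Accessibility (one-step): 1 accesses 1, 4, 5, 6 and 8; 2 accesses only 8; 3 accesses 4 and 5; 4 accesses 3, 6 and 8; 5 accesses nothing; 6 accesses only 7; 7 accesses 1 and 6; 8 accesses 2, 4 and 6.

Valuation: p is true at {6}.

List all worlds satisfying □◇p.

1: successors {1, 4, 5, 6, 8}; ◇p there: 1:T, 4:T, 5:F, 6:F, 8:T. ✗
2: successors {8}; ◇p there: 8:T. ✓
3: successors {4, 5}; ◇p there: 4:T, 5:F. ✗
4: successors {3, 6, 8}; ◇p there: 3:F, 6:F, 8:T. ✗
5: no successors, so □◇p holds vacuously. ✓
6: successors {7}; ◇p there: 7:T. ✓
7: successors {1, 6}; ◇p there: 1:T, 6:F. ✗
8: successors {2, 4, 6}; ◇p there: 2:F, 4:T, 6:F. ✗

{2, 5, 6}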